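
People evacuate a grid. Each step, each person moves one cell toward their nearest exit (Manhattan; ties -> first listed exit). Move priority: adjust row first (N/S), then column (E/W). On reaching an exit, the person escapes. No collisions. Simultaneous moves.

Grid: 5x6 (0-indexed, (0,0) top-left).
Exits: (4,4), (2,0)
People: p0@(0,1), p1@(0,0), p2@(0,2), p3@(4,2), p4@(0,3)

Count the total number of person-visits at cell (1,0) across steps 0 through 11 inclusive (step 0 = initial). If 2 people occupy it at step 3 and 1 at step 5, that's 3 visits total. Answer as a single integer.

Answer: 1

Derivation:
Step 0: p0@(0,1) p1@(0,0) p2@(0,2) p3@(4,2) p4@(0,3) -> at (1,0): 0 [-], cum=0
Step 1: p0@(1,1) p1@(1,0) p2@(1,2) p3@(4,3) p4@(1,3) -> at (1,0): 1 [p1], cum=1
Step 2: p0@(2,1) p1@ESC p2@(2,2) p3@ESC p4@(2,3) -> at (1,0): 0 [-], cum=1
Step 3: p0@ESC p1@ESC p2@(2,1) p3@ESC p4@(3,3) -> at (1,0): 0 [-], cum=1
Step 4: p0@ESC p1@ESC p2@ESC p3@ESC p4@(4,3) -> at (1,0): 0 [-], cum=1
Step 5: p0@ESC p1@ESC p2@ESC p3@ESC p4@ESC -> at (1,0): 0 [-], cum=1
Total visits = 1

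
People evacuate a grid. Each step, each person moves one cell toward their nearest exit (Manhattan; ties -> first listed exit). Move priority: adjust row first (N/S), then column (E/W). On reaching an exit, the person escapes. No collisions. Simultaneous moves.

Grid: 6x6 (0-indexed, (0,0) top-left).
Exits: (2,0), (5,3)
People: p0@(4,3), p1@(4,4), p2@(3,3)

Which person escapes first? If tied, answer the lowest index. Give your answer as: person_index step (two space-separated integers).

Answer: 0 1

Derivation:
Step 1: p0:(4,3)->(5,3)->EXIT | p1:(4,4)->(5,4) | p2:(3,3)->(4,3)
Step 2: p0:escaped | p1:(5,4)->(5,3)->EXIT | p2:(4,3)->(5,3)->EXIT
Exit steps: [1, 2, 2]
First to escape: p0 at step 1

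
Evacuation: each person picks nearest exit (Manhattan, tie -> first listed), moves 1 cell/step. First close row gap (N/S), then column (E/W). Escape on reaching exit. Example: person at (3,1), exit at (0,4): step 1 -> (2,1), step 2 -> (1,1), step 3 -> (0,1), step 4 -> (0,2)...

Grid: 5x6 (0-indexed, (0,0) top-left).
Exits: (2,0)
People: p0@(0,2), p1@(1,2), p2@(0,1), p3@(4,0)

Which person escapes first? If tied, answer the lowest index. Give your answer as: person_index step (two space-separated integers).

Step 1: p0:(0,2)->(1,2) | p1:(1,2)->(2,2) | p2:(0,1)->(1,1) | p3:(4,0)->(3,0)
Step 2: p0:(1,2)->(2,2) | p1:(2,2)->(2,1) | p2:(1,1)->(2,1) | p3:(3,0)->(2,0)->EXIT
Step 3: p0:(2,2)->(2,1) | p1:(2,1)->(2,0)->EXIT | p2:(2,1)->(2,0)->EXIT | p3:escaped
Step 4: p0:(2,1)->(2,0)->EXIT | p1:escaped | p2:escaped | p3:escaped
Exit steps: [4, 3, 3, 2]
First to escape: p3 at step 2

Answer: 3 2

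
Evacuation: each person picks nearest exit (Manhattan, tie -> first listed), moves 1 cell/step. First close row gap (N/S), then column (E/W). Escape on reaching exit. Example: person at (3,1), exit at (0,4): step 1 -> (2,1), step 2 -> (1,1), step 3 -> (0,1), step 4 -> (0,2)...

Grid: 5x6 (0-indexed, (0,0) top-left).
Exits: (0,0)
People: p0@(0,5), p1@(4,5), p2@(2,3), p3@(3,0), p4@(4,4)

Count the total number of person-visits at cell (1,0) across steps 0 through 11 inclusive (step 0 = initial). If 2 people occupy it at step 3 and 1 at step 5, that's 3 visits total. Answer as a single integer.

Answer: 1

Derivation:
Step 0: p0@(0,5) p1@(4,5) p2@(2,3) p3@(3,0) p4@(4,4) -> at (1,0): 0 [-], cum=0
Step 1: p0@(0,4) p1@(3,5) p2@(1,3) p3@(2,0) p4@(3,4) -> at (1,0): 0 [-], cum=0
Step 2: p0@(0,3) p1@(2,5) p2@(0,3) p3@(1,0) p4@(2,4) -> at (1,0): 1 [p3], cum=1
Step 3: p0@(0,2) p1@(1,5) p2@(0,2) p3@ESC p4@(1,4) -> at (1,0): 0 [-], cum=1
Step 4: p0@(0,1) p1@(0,5) p2@(0,1) p3@ESC p4@(0,4) -> at (1,0): 0 [-], cum=1
Step 5: p0@ESC p1@(0,4) p2@ESC p3@ESC p4@(0,3) -> at (1,0): 0 [-], cum=1
Step 6: p0@ESC p1@(0,3) p2@ESC p3@ESC p4@(0,2) -> at (1,0): 0 [-], cum=1
Step 7: p0@ESC p1@(0,2) p2@ESC p3@ESC p4@(0,1) -> at (1,0): 0 [-], cum=1
Step 8: p0@ESC p1@(0,1) p2@ESC p3@ESC p4@ESC -> at (1,0): 0 [-], cum=1
Step 9: p0@ESC p1@ESC p2@ESC p3@ESC p4@ESC -> at (1,0): 0 [-], cum=1
Total visits = 1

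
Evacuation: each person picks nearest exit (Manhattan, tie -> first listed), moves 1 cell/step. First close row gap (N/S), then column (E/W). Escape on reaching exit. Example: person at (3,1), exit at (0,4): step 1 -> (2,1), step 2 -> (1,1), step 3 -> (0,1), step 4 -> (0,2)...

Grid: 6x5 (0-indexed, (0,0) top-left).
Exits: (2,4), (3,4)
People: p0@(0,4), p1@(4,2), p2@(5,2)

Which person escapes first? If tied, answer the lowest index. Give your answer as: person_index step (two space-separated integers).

Answer: 0 2

Derivation:
Step 1: p0:(0,4)->(1,4) | p1:(4,2)->(3,2) | p2:(5,2)->(4,2)
Step 2: p0:(1,4)->(2,4)->EXIT | p1:(3,2)->(3,3) | p2:(4,2)->(3,2)
Step 3: p0:escaped | p1:(3,3)->(3,4)->EXIT | p2:(3,2)->(3,3)
Step 4: p0:escaped | p1:escaped | p2:(3,3)->(3,4)->EXIT
Exit steps: [2, 3, 4]
First to escape: p0 at step 2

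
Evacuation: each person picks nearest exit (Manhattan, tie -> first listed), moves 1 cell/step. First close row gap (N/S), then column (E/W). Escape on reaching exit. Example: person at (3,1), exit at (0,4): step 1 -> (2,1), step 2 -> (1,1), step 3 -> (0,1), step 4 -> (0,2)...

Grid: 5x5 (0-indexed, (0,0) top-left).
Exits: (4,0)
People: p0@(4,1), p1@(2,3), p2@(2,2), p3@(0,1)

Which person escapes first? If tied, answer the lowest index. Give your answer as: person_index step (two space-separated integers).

Step 1: p0:(4,1)->(4,0)->EXIT | p1:(2,3)->(3,3) | p2:(2,2)->(3,2) | p3:(0,1)->(1,1)
Step 2: p0:escaped | p1:(3,3)->(4,3) | p2:(3,2)->(4,2) | p3:(1,1)->(2,1)
Step 3: p0:escaped | p1:(4,3)->(4,2) | p2:(4,2)->(4,1) | p3:(2,1)->(3,1)
Step 4: p0:escaped | p1:(4,2)->(4,1) | p2:(4,1)->(4,0)->EXIT | p3:(3,1)->(4,1)
Step 5: p0:escaped | p1:(4,1)->(4,0)->EXIT | p2:escaped | p3:(4,1)->(4,0)->EXIT
Exit steps: [1, 5, 4, 5]
First to escape: p0 at step 1

Answer: 0 1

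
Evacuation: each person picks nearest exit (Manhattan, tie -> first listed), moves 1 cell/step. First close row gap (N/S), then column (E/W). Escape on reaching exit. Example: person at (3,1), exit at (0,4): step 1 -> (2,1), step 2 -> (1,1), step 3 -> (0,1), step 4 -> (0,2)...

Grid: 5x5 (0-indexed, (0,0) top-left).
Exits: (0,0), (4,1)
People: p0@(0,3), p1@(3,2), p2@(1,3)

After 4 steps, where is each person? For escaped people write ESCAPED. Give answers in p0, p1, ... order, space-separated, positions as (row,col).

Step 1: p0:(0,3)->(0,2) | p1:(3,2)->(4,2) | p2:(1,3)->(0,3)
Step 2: p0:(0,2)->(0,1) | p1:(4,2)->(4,1)->EXIT | p2:(0,3)->(0,2)
Step 3: p0:(0,1)->(0,0)->EXIT | p1:escaped | p2:(0,2)->(0,1)
Step 4: p0:escaped | p1:escaped | p2:(0,1)->(0,0)->EXIT

ESCAPED ESCAPED ESCAPED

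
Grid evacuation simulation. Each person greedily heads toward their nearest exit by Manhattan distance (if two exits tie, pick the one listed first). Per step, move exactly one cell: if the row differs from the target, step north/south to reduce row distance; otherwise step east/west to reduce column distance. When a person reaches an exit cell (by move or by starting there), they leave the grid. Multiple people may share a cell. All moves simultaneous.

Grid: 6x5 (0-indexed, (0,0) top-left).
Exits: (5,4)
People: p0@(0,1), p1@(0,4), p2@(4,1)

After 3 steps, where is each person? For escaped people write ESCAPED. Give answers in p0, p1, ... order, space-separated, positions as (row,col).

Step 1: p0:(0,1)->(1,1) | p1:(0,4)->(1,4) | p2:(4,1)->(5,1)
Step 2: p0:(1,1)->(2,1) | p1:(1,4)->(2,4) | p2:(5,1)->(5,2)
Step 3: p0:(2,1)->(3,1) | p1:(2,4)->(3,4) | p2:(5,2)->(5,3)

(3,1) (3,4) (5,3)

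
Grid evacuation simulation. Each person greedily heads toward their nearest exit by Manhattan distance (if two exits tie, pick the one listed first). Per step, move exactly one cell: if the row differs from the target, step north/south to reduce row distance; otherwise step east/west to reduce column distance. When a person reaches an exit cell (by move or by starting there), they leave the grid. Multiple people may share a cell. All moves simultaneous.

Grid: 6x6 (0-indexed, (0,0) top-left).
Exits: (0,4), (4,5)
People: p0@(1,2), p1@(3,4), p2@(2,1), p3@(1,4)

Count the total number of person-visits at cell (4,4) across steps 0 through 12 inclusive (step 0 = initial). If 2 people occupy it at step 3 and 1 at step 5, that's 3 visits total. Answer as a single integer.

Answer: 1

Derivation:
Step 0: p0@(1,2) p1@(3,4) p2@(2,1) p3@(1,4) -> at (4,4): 0 [-], cum=0
Step 1: p0@(0,2) p1@(4,4) p2@(1,1) p3@ESC -> at (4,4): 1 [p1], cum=1
Step 2: p0@(0,3) p1@ESC p2@(0,1) p3@ESC -> at (4,4): 0 [-], cum=1
Step 3: p0@ESC p1@ESC p2@(0,2) p3@ESC -> at (4,4): 0 [-], cum=1
Step 4: p0@ESC p1@ESC p2@(0,3) p3@ESC -> at (4,4): 0 [-], cum=1
Step 5: p0@ESC p1@ESC p2@ESC p3@ESC -> at (4,4): 0 [-], cum=1
Total visits = 1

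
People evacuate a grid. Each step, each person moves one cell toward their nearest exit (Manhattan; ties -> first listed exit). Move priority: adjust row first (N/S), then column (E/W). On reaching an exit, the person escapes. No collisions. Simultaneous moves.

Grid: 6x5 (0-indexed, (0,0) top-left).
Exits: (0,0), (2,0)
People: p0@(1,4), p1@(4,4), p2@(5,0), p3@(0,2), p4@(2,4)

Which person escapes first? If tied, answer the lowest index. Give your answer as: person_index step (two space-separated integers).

Step 1: p0:(1,4)->(0,4) | p1:(4,4)->(3,4) | p2:(5,0)->(4,0) | p3:(0,2)->(0,1) | p4:(2,4)->(2,3)
Step 2: p0:(0,4)->(0,3) | p1:(3,4)->(2,4) | p2:(4,0)->(3,0) | p3:(0,1)->(0,0)->EXIT | p4:(2,3)->(2,2)
Step 3: p0:(0,3)->(0,2) | p1:(2,4)->(2,3) | p2:(3,0)->(2,0)->EXIT | p3:escaped | p4:(2,2)->(2,1)
Step 4: p0:(0,2)->(0,1) | p1:(2,3)->(2,2) | p2:escaped | p3:escaped | p4:(2,1)->(2,0)->EXIT
Step 5: p0:(0,1)->(0,0)->EXIT | p1:(2,2)->(2,1) | p2:escaped | p3:escaped | p4:escaped
Step 6: p0:escaped | p1:(2,1)->(2,0)->EXIT | p2:escaped | p3:escaped | p4:escaped
Exit steps: [5, 6, 3, 2, 4]
First to escape: p3 at step 2

Answer: 3 2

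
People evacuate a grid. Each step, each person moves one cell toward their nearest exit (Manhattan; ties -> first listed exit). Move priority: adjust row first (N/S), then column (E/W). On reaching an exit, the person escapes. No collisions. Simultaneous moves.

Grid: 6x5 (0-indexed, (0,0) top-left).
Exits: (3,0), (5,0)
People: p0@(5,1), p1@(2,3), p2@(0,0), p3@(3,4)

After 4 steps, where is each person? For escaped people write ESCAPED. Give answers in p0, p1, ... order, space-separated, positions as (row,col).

Step 1: p0:(5,1)->(5,0)->EXIT | p1:(2,3)->(3,3) | p2:(0,0)->(1,0) | p3:(3,4)->(3,3)
Step 2: p0:escaped | p1:(3,3)->(3,2) | p2:(1,0)->(2,0) | p3:(3,3)->(3,2)
Step 3: p0:escaped | p1:(3,2)->(3,1) | p2:(2,0)->(3,0)->EXIT | p3:(3,2)->(3,1)
Step 4: p0:escaped | p1:(3,1)->(3,0)->EXIT | p2:escaped | p3:(3,1)->(3,0)->EXIT

ESCAPED ESCAPED ESCAPED ESCAPED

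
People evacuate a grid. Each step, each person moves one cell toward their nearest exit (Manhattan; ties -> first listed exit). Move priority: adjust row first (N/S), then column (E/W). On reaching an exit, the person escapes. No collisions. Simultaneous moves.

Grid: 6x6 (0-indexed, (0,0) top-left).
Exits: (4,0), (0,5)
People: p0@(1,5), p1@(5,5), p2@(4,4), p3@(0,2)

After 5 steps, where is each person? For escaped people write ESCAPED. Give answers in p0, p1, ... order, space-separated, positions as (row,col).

Step 1: p0:(1,5)->(0,5)->EXIT | p1:(5,5)->(4,5) | p2:(4,4)->(4,3) | p3:(0,2)->(0,3)
Step 2: p0:escaped | p1:(4,5)->(3,5) | p2:(4,3)->(4,2) | p3:(0,3)->(0,4)
Step 3: p0:escaped | p1:(3,5)->(2,5) | p2:(4,2)->(4,1) | p3:(0,4)->(0,5)->EXIT
Step 4: p0:escaped | p1:(2,5)->(1,5) | p2:(4,1)->(4,0)->EXIT | p3:escaped
Step 5: p0:escaped | p1:(1,5)->(0,5)->EXIT | p2:escaped | p3:escaped

ESCAPED ESCAPED ESCAPED ESCAPED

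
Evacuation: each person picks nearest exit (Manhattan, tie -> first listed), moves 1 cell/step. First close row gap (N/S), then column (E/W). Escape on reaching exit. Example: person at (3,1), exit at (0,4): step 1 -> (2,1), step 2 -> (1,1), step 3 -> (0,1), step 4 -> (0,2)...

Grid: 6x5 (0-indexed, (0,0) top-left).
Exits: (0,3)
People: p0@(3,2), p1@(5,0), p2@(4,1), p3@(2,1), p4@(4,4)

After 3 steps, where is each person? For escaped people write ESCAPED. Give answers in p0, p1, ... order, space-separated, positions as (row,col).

Step 1: p0:(3,2)->(2,2) | p1:(5,0)->(4,0) | p2:(4,1)->(3,1) | p3:(2,1)->(1,1) | p4:(4,4)->(3,4)
Step 2: p0:(2,2)->(1,2) | p1:(4,0)->(3,0) | p2:(3,1)->(2,1) | p3:(1,1)->(0,1) | p4:(3,4)->(2,4)
Step 3: p0:(1,2)->(0,2) | p1:(3,0)->(2,0) | p2:(2,1)->(1,1) | p3:(0,1)->(0,2) | p4:(2,4)->(1,4)

(0,2) (2,0) (1,1) (0,2) (1,4)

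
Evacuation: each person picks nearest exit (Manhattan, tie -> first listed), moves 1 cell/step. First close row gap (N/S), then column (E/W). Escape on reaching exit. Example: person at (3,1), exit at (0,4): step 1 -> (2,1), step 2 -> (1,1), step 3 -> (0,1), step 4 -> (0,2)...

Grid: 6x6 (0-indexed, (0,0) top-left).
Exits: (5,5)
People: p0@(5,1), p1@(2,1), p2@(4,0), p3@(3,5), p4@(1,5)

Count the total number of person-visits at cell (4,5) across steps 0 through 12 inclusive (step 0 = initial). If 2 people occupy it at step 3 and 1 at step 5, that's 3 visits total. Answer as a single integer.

Answer: 2

Derivation:
Step 0: p0@(5,1) p1@(2,1) p2@(4,0) p3@(3,5) p4@(1,5) -> at (4,5): 0 [-], cum=0
Step 1: p0@(5,2) p1@(3,1) p2@(5,0) p3@(4,5) p4@(2,5) -> at (4,5): 1 [p3], cum=1
Step 2: p0@(5,3) p1@(4,1) p2@(5,1) p3@ESC p4@(3,5) -> at (4,5): 0 [-], cum=1
Step 3: p0@(5,4) p1@(5,1) p2@(5,2) p3@ESC p4@(4,5) -> at (4,5): 1 [p4], cum=2
Step 4: p0@ESC p1@(5,2) p2@(5,3) p3@ESC p4@ESC -> at (4,5): 0 [-], cum=2
Step 5: p0@ESC p1@(5,3) p2@(5,4) p3@ESC p4@ESC -> at (4,5): 0 [-], cum=2
Step 6: p0@ESC p1@(5,4) p2@ESC p3@ESC p4@ESC -> at (4,5): 0 [-], cum=2
Step 7: p0@ESC p1@ESC p2@ESC p3@ESC p4@ESC -> at (4,5): 0 [-], cum=2
Total visits = 2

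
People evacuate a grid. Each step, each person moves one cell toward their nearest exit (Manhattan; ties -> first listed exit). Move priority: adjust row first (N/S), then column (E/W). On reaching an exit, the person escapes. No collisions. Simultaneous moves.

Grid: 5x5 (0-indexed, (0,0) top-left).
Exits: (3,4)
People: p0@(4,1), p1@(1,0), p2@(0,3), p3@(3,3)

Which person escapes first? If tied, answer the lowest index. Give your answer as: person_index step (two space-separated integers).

Step 1: p0:(4,1)->(3,1) | p1:(1,0)->(2,0) | p2:(0,3)->(1,3) | p3:(3,3)->(3,4)->EXIT
Step 2: p0:(3,1)->(3,2) | p1:(2,0)->(3,0) | p2:(1,3)->(2,3) | p3:escaped
Step 3: p0:(3,2)->(3,3) | p1:(3,0)->(3,1) | p2:(2,3)->(3,3) | p3:escaped
Step 4: p0:(3,3)->(3,4)->EXIT | p1:(3,1)->(3,2) | p2:(3,3)->(3,4)->EXIT | p3:escaped
Step 5: p0:escaped | p1:(3,2)->(3,3) | p2:escaped | p3:escaped
Step 6: p0:escaped | p1:(3,3)->(3,4)->EXIT | p2:escaped | p3:escaped
Exit steps: [4, 6, 4, 1]
First to escape: p3 at step 1

Answer: 3 1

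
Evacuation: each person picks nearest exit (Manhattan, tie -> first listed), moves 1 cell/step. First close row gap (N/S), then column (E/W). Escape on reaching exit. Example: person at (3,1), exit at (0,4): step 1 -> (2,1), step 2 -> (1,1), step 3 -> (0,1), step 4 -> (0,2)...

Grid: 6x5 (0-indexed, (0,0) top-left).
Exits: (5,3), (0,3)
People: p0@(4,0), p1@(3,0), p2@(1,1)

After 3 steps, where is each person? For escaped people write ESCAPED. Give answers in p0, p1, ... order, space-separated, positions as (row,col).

Step 1: p0:(4,0)->(5,0) | p1:(3,0)->(4,0) | p2:(1,1)->(0,1)
Step 2: p0:(5,0)->(5,1) | p1:(4,0)->(5,0) | p2:(0,1)->(0,2)
Step 3: p0:(5,1)->(5,2) | p1:(5,0)->(5,1) | p2:(0,2)->(0,3)->EXIT

(5,2) (5,1) ESCAPED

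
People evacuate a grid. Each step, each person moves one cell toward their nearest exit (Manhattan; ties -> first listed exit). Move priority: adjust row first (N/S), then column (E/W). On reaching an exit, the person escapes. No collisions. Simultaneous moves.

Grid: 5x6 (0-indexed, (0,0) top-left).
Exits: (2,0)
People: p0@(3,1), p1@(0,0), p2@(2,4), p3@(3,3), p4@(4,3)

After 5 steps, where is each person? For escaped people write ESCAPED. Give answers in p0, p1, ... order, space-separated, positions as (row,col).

Step 1: p0:(3,1)->(2,1) | p1:(0,0)->(1,0) | p2:(2,4)->(2,3) | p3:(3,3)->(2,3) | p4:(4,3)->(3,3)
Step 2: p0:(2,1)->(2,0)->EXIT | p1:(1,0)->(2,0)->EXIT | p2:(2,3)->(2,2) | p3:(2,3)->(2,2) | p4:(3,3)->(2,3)
Step 3: p0:escaped | p1:escaped | p2:(2,2)->(2,1) | p3:(2,2)->(2,1) | p4:(2,3)->(2,2)
Step 4: p0:escaped | p1:escaped | p2:(2,1)->(2,0)->EXIT | p3:(2,1)->(2,0)->EXIT | p4:(2,2)->(2,1)
Step 5: p0:escaped | p1:escaped | p2:escaped | p3:escaped | p4:(2,1)->(2,0)->EXIT

ESCAPED ESCAPED ESCAPED ESCAPED ESCAPED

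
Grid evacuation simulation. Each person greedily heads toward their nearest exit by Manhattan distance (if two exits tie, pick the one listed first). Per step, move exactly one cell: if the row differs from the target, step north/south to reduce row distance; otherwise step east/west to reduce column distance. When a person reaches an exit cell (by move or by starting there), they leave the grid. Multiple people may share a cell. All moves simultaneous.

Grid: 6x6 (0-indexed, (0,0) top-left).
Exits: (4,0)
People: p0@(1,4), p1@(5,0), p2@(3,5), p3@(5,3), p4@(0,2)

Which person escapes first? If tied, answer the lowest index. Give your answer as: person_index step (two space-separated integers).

Step 1: p0:(1,4)->(2,4) | p1:(5,0)->(4,0)->EXIT | p2:(3,5)->(4,5) | p3:(5,3)->(4,3) | p4:(0,2)->(1,2)
Step 2: p0:(2,4)->(3,4) | p1:escaped | p2:(4,5)->(4,4) | p3:(4,3)->(4,2) | p4:(1,2)->(2,2)
Step 3: p0:(3,4)->(4,4) | p1:escaped | p2:(4,4)->(4,3) | p3:(4,2)->(4,1) | p4:(2,2)->(3,2)
Step 4: p0:(4,4)->(4,3) | p1:escaped | p2:(4,3)->(4,2) | p3:(4,1)->(4,0)->EXIT | p4:(3,2)->(4,2)
Step 5: p0:(4,3)->(4,2) | p1:escaped | p2:(4,2)->(4,1) | p3:escaped | p4:(4,2)->(4,1)
Step 6: p0:(4,2)->(4,1) | p1:escaped | p2:(4,1)->(4,0)->EXIT | p3:escaped | p4:(4,1)->(4,0)->EXIT
Step 7: p0:(4,1)->(4,0)->EXIT | p1:escaped | p2:escaped | p3:escaped | p4:escaped
Exit steps: [7, 1, 6, 4, 6]
First to escape: p1 at step 1

Answer: 1 1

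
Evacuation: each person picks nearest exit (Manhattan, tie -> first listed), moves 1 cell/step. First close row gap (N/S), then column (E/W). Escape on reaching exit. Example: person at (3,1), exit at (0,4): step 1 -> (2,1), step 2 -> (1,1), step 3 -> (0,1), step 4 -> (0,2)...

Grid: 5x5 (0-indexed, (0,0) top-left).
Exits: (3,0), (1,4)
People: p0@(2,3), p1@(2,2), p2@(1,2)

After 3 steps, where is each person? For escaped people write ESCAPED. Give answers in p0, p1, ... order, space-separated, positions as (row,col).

Step 1: p0:(2,3)->(1,3) | p1:(2,2)->(3,2) | p2:(1,2)->(1,3)
Step 2: p0:(1,3)->(1,4)->EXIT | p1:(3,2)->(3,1) | p2:(1,3)->(1,4)->EXIT
Step 3: p0:escaped | p1:(3,1)->(3,0)->EXIT | p2:escaped

ESCAPED ESCAPED ESCAPED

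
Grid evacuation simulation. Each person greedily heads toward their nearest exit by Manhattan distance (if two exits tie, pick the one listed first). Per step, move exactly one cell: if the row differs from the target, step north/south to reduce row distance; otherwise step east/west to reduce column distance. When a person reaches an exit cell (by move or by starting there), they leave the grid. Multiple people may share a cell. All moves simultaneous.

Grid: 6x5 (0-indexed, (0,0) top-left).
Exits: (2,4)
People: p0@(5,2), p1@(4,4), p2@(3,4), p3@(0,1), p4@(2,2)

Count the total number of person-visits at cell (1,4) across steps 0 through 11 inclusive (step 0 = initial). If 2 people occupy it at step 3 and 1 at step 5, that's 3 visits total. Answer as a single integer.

Step 0: p0@(5,2) p1@(4,4) p2@(3,4) p3@(0,1) p4@(2,2) -> at (1,4): 0 [-], cum=0
Step 1: p0@(4,2) p1@(3,4) p2@ESC p3@(1,1) p4@(2,3) -> at (1,4): 0 [-], cum=0
Step 2: p0@(3,2) p1@ESC p2@ESC p3@(2,1) p4@ESC -> at (1,4): 0 [-], cum=0
Step 3: p0@(2,2) p1@ESC p2@ESC p3@(2,2) p4@ESC -> at (1,4): 0 [-], cum=0
Step 4: p0@(2,3) p1@ESC p2@ESC p3@(2,3) p4@ESC -> at (1,4): 0 [-], cum=0
Step 5: p0@ESC p1@ESC p2@ESC p3@ESC p4@ESC -> at (1,4): 0 [-], cum=0
Total visits = 0

Answer: 0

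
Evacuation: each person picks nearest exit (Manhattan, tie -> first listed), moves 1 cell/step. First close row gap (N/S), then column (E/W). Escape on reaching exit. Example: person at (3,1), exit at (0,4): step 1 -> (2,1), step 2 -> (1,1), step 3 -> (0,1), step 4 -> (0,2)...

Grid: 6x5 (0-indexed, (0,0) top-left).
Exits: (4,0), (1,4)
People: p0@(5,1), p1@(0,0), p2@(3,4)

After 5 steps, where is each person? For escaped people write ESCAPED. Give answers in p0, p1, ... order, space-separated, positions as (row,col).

Step 1: p0:(5,1)->(4,1) | p1:(0,0)->(1,0) | p2:(3,4)->(2,4)
Step 2: p0:(4,1)->(4,0)->EXIT | p1:(1,0)->(2,0) | p2:(2,4)->(1,4)->EXIT
Step 3: p0:escaped | p1:(2,0)->(3,0) | p2:escaped
Step 4: p0:escaped | p1:(3,0)->(4,0)->EXIT | p2:escaped

ESCAPED ESCAPED ESCAPED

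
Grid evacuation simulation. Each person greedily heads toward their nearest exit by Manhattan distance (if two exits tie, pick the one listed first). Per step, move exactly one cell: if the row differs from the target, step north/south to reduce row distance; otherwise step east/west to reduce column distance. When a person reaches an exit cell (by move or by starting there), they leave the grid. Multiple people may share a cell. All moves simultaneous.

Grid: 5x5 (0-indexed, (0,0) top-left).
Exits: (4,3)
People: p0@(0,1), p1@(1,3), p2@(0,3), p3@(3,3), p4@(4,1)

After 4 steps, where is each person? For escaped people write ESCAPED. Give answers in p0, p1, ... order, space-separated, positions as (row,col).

Step 1: p0:(0,1)->(1,1) | p1:(1,3)->(2,3) | p2:(0,3)->(1,3) | p3:(3,3)->(4,3)->EXIT | p4:(4,1)->(4,2)
Step 2: p0:(1,1)->(2,1) | p1:(2,3)->(3,3) | p2:(1,3)->(2,3) | p3:escaped | p4:(4,2)->(4,3)->EXIT
Step 3: p0:(2,1)->(3,1) | p1:(3,3)->(4,3)->EXIT | p2:(2,3)->(3,3) | p3:escaped | p4:escaped
Step 4: p0:(3,1)->(4,1) | p1:escaped | p2:(3,3)->(4,3)->EXIT | p3:escaped | p4:escaped

(4,1) ESCAPED ESCAPED ESCAPED ESCAPED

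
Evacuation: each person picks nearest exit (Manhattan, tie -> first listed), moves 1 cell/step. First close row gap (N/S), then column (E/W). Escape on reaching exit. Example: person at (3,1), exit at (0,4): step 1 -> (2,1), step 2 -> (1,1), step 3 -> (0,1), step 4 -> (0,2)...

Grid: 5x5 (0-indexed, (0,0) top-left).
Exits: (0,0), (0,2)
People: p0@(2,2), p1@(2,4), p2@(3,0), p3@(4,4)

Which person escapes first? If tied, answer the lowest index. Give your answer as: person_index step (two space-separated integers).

Step 1: p0:(2,2)->(1,2) | p1:(2,4)->(1,4) | p2:(3,0)->(2,0) | p3:(4,4)->(3,4)
Step 2: p0:(1,2)->(0,2)->EXIT | p1:(1,4)->(0,4) | p2:(2,0)->(1,0) | p3:(3,4)->(2,4)
Step 3: p0:escaped | p1:(0,4)->(0,3) | p2:(1,0)->(0,0)->EXIT | p3:(2,4)->(1,4)
Step 4: p0:escaped | p1:(0,3)->(0,2)->EXIT | p2:escaped | p3:(1,4)->(0,4)
Step 5: p0:escaped | p1:escaped | p2:escaped | p3:(0,4)->(0,3)
Step 6: p0:escaped | p1:escaped | p2:escaped | p3:(0,3)->(0,2)->EXIT
Exit steps: [2, 4, 3, 6]
First to escape: p0 at step 2

Answer: 0 2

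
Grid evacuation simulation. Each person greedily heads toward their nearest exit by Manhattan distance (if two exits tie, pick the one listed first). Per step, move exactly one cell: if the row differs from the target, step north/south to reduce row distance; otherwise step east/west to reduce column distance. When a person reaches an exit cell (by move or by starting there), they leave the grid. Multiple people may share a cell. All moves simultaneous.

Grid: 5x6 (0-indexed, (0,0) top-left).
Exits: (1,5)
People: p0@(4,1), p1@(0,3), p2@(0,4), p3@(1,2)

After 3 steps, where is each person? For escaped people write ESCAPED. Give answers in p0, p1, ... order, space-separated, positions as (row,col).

Step 1: p0:(4,1)->(3,1) | p1:(0,3)->(1,3) | p2:(0,4)->(1,4) | p3:(1,2)->(1,3)
Step 2: p0:(3,1)->(2,1) | p1:(1,3)->(1,4) | p2:(1,4)->(1,5)->EXIT | p3:(1,3)->(1,4)
Step 3: p0:(2,1)->(1,1) | p1:(1,4)->(1,5)->EXIT | p2:escaped | p3:(1,4)->(1,5)->EXIT

(1,1) ESCAPED ESCAPED ESCAPED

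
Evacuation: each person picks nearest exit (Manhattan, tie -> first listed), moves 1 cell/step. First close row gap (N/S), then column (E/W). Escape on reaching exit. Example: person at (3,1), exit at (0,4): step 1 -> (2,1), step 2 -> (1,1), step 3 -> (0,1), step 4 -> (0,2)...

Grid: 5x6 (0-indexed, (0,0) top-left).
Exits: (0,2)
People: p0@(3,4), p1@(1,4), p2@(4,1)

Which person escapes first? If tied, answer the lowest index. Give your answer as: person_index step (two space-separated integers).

Answer: 1 3

Derivation:
Step 1: p0:(3,4)->(2,4) | p1:(1,4)->(0,4) | p2:(4,1)->(3,1)
Step 2: p0:(2,4)->(1,4) | p1:(0,4)->(0,3) | p2:(3,1)->(2,1)
Step 3: p0:(1,4)->(0,4) | p1:(0,3)->(0,2)->EXIT | p2:(2,1)->(1,1)
Step 4: p0:(0,4)->(0,3) | p1:escaped | p2:(1,1)->(0,1)
Step 5: p0:(0,3)->(0,2)->EXIT | p1:escaped | p2:(0,1)->(0,2)->EXIT
Exit steps: [5, 3, 5]
First to escape: p1 at step 3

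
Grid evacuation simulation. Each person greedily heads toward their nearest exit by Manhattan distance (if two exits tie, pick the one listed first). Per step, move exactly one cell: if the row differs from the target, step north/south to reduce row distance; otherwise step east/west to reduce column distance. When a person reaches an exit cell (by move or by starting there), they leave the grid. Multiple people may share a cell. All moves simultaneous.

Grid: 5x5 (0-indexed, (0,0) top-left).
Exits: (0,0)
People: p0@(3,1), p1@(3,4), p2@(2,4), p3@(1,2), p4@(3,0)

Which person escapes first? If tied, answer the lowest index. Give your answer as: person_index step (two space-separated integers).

Answer: 3 3

Derivation:
Step 1: p0:(3,1)->(2,1) | p1:(3,4)->(2,4) | p2:(2,4)->(1,4) | p3:(1,2)->(0,2) | p4:(3,0)->(2,0)
Step 2: p0:(2,1)->(1,1) | p1:(2,4)->(1,4) | p2:(1,4)->(0,4) | p3:(0,2)->(0,1) | p4:(2,0)->(1,0)
Step 3: p0:(1,1)->(0,1) | p1:(1,4)->(0,4) | p2:(0,4)->(0,3) | p3:(0,1)->(0,0)->EXIT | p4:(1,0)->(0,0)->EXIT
Step 4: p0:(0,1)->(0,0)->EXIT | p1:(0,4)->(0,3) | p2:(0,3)->(0,2) | p3:escaped | p4:escaped
Step 5: p0:escaped | p1:(0,3)->(0,2) | p2:(0,2)->(0,1) | p3:escaped | p4:escaped
Step 6: p0:escaped | p1:(0,2)->(0,1) | p2:(0,1)->(0,0)->EXIT | p3:escaped | p4:escaped
Step 7: p0:escaped | p1:(0,1)->(0,0)->EXIT | p2:escaped | p3:escaped | p4:escaped
Exit steps: [4, 7, 6, 3, 3]
First to escape: p3 at step 3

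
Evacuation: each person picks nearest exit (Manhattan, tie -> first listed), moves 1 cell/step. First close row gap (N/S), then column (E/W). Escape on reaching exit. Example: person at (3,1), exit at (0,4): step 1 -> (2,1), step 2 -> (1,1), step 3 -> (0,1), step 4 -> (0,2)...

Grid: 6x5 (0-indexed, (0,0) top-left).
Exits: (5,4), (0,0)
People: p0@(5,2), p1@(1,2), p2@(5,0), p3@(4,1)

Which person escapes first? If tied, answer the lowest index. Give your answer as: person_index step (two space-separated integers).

Answer: 0 2

Derivation:
Step 1: p0:(5,2)->(5,3) | p1:(1,2)->(0,2) | p2:(5,0)->(5,1) | p3:(4,1)->(5,1)
Step 2: p0:(5,3)->(5,4)->EXIT | p1:(0,2)->(0,1) | p2:(5,1)->(5,2) | p3:(5,1)->(5,2)
Step 3: p0:escaped | p1:(0,1)->(0,0)->EXIT | p2:(5,2)->(5,3) | p3:(5,2)->(5,3)
Step 4: p0:escaped | p1:escaped | p2:(5,3)->(5,4)->EXIT | p3:(5,3)->(5,4)->EXIT
Exit steps: [2, 3, 4, 4]
First to escape: p0 at step 2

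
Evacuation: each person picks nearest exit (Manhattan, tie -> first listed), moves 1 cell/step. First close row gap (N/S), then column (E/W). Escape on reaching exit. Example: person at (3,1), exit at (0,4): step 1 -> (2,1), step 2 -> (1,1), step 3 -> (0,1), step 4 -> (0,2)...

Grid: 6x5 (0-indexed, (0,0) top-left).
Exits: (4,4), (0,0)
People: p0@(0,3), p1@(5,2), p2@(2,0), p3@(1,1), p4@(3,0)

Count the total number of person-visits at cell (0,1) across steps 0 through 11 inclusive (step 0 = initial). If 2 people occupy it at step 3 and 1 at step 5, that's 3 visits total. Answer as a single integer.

Answer: 2

Derivation:
Step 0: p0@(0,3) p1@(5,2) p2@(2,0) p3@(1,1) p4@(3,0) -> at (0,1): 0 [-], cum=0
Step 1: p0@(0,2) p1@(4,2) p2@(1,0) p3@(0,1) p4@(2,0) -> at (0,1): 1 [p3], cum=1
Step 2: p0@(0,1) p1@(4,3) p2@ESC p3@ESC p4@(1,0) -> at (0,1): 1 [p0], cum=2
Step 3: p0@ESC p1@ESC p2@ESC p3@ESC p4@ESC -> at (0,1): 0 [-], cum=2
Total visits = 2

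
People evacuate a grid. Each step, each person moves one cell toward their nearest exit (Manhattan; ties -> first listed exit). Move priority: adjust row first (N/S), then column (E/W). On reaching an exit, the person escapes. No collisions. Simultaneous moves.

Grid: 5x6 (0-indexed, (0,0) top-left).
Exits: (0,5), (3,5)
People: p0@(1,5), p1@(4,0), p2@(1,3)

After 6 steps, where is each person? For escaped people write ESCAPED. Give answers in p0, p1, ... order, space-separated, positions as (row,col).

Step 1: p0:(1,5)->(0,5)->EXIT | p1:(4,0)->(3,0) | p2:(1,3)->(0,3)
Step 2: p0:escaped | p1:(3,0)->(3,1) | p2:(0,3)->(0,4)
Step 3: p0:escaped | p1:(3,1)->(3,2) | p2:(0,4)->(0,5)->EXIT
Step 4: p0:escaped | p1:(3,2)->(3,3) | p2:escaped
Step 5: p0:escaped | p1:(3,3)->(3,4) | p2:escaped
Step 6: p0:escaped | p1:(3,4)->(3,5)->EXIT | p2:escaped

ESCAPED ESCAPED ESCAPED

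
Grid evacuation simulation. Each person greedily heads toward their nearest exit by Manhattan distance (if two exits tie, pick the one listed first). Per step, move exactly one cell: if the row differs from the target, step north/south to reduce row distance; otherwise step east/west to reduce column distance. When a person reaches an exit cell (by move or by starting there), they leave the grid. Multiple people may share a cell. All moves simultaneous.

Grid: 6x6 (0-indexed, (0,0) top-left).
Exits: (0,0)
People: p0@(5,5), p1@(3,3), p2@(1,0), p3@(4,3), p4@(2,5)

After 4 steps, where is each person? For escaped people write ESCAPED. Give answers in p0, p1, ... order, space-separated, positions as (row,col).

Step 1: p0:(5,5)->(4,5) | p1:(3,3)->(2,3) | p2:(1,0)->(0,0)->EXIT | p3:(4,3)->(3,3) | p4:(2,5)->(1,5)
Step 2: p0:(4,5)->(3,5) | p1:(2,3)->(1,3) | p2:escaped | p3:(3,3)->(2,3) | p4:(1,5)->(0,5)
Step 3: p0:(3,5)->(2,5) | p1:(1,3)->(0,3) | p2:escaped | p3:(2,3)->(1,3) | p4:(0,5)->(0,4)
Step 4: p0:(2,5)->(1,5) | p1:(0,3)->(0,2) | p2:escaped | p3:(1,3)->(0,3) | p4:(0,4)->(0,3)

(1,5) (0,2) ESCAPED (0,3) (0,3)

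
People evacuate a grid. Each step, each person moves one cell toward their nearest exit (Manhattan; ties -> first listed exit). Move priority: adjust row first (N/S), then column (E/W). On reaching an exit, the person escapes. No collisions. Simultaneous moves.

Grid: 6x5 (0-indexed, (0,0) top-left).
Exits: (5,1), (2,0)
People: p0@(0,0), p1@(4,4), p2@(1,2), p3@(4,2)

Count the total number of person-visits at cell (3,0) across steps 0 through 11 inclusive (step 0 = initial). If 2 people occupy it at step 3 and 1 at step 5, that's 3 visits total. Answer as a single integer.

Answer: 0

Derivation:
Step 0: p0@(0,0) p1@(4,4) p2@(1,2) p3@(4,2) -> at (3,0): 0 [-], cum=0
Step 1: p0@(1,0) p1@(5,4) p2@(2,2) p3@(5,2) -> at (3,0): 0 [-], cum=0
Step 2: p0@ESC p1@(5,3) p2@(2,1) p3@ESC -> at (3,0): 0 [-], cum=0
Step 3: p0@ESC p1@(5,2) p2@ESC p3@ESC -> at (3,0): 0 [-], cum=0
Step 4: p0@ESC p1@ESC p2@ESC p3@ESC -> at (3,0): 0 [-], cum=0
Total visits = 0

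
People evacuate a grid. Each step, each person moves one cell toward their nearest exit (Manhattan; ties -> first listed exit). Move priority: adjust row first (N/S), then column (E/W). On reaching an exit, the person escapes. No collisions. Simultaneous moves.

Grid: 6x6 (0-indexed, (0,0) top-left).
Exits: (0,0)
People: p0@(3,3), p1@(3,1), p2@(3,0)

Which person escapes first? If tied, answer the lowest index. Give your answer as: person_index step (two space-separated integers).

Step 1: p0:(3,3)->(2,3) | p1:(3,1)->(2,1) | p2:(3,0)->(2,0)
Step 2: p0:(2,3)->(1,3) | p1:(2,1)->(1,1) | p2:(2,0)->(1,0)
Step 3: p0:(1,3)->(0,3) | p1:(1,1)->(0,1) | p2:(1,0)->(0,0)->EXIT
Step 4: p0:(0,3)->(0,2) | p1:(0,1)->(0,0)->EXIT | p2:escaped
Step 5: p0:(0,2)->(0,1) | p1:escaped | p2:escaped
Step 6: p0:(0,1)->(0,0)->EXIT | p1:escaped | p2:escaped
Exit steps: [6, 4, 3]
First to escape: p2 at step 3

Answer: 2 3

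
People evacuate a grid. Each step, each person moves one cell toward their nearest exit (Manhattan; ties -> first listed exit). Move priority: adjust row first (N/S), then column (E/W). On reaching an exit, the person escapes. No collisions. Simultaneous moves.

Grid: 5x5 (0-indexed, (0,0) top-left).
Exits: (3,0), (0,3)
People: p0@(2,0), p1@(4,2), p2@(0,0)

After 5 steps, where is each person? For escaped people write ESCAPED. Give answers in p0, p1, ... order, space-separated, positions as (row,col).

Step 1: p0:(2,0)->(3,0)->EXIT | p1:(4,2)->(3,2) | p2:(0,0)->(1,0)
Step 2: p0:escaped | p1:(3,2)->(3,1) | p2:(1,0)->(2,0)
Step 3: p0:escaped | p1:(3,1)->(3,0)->EXIT | p2:(2,0)->(3,0)->EXIT

ESCAPED ESCAPED ESCAPED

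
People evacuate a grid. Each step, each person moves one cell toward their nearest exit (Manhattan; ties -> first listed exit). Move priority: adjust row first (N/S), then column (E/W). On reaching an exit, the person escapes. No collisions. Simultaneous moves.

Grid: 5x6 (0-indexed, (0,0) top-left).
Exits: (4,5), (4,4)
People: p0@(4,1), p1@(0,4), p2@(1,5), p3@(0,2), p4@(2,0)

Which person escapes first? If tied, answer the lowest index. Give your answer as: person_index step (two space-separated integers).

Answer: 0 3

Derivation:
Step 1: p0:(4,1)->(4,2) | p1:(0,4)->(1,4) | p2:(1,5)->(2,5) | p3:(0,2)->(1,2) | p4:(2,0)->(3,0)
Step 2: p0:(4,2)->(4,3) | p1:(1,4)->(2,4) | p2:(2,5)->(3,5) | p3:(1,2)->(2,2) | p4:(3,0)->(4,0)
Step 3: p0:(4,3)->(4,4)->EXIT | p1:(2,4)->(3,4) | p2:(3,5)->(4,5)->EXIT | p3:(2,2)->(3,2) | p4:(4,0)->(4,1)
Step 4: p0:escaped | p1:(3,4)->(4,4)->EXIT | p2:escaped | p3:(3,2)->(4,2) | p4:(4,1)->(4,2)
Step 5: p0:escaped | p1:escaped | p2:escaped | p3:(4,2)->(4,3) | p4:(4,2)->(4,3)
Step 6: p0:escaped | p1:escaped | p2:escaped | p3:(4,3)->(4,4)->EXIT | p4:(4,3)->(4,4)->EXIT
Exit steps: [3, 4, 3, 6, 6]
First to escape: p0 at step 3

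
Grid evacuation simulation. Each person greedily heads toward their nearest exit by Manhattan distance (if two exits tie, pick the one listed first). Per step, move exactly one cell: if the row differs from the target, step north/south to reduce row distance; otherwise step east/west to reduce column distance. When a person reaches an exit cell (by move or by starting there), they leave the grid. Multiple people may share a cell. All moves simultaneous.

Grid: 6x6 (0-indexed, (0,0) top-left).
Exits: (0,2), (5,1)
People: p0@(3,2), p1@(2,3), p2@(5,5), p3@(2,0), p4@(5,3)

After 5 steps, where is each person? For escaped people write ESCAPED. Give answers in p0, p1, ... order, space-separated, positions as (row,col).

Step 1: p0:(3,2)->(2,2) | p1:(2,3)->(1,3) | p2:(5,5)->(5,4) | p3:(2,0)->(1,0) | p4:(5,3)->(5,2)
Step 2: p0:(2,2)->(1,2) | p1:(1,3)->(0,3) | p2:(5,4)->(5,3) | p3:(1,0)->(0,0) | p4:(5,2)->(5,1)->EXIT
Step 3: p0:(1,2)->(0,2)->EXIT | p1:(0,3)->(0,2)->EXIT | p2:(5,3)->(5,2) | p3:(0,0)->(0,1) | p4:escaped
Step 4: p0:escaped | p1:escaped | p2:(5,2)->(5,1)->EXIT | p3:(0,1)->(0,2)->EXIT | p4:escaped

ESCAPED ESCAPED ESCAPED ESCAPED ESCAPED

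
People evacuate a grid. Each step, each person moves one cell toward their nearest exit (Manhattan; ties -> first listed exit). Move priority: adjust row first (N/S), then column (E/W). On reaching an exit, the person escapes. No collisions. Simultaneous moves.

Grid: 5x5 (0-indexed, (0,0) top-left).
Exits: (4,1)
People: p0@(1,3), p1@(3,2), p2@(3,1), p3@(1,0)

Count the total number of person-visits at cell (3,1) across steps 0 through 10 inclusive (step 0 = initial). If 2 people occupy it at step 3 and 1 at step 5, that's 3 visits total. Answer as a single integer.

Step 0: p0@(1,3) p1@(3,2) p2@(3,1) p3@(1,0) -> at (3,1): 1 [p2], cum=1
Step 1: p0@(2,3) p1@(4,2) p2@ESC p3@(2,0) -> at (3,1): 0 [-], cum=1
Step 2: p0@(3,3) p1@ESC p2@ESC p3@(3,0) -> at (3,1): 0 [-], cum=1
Step 3: p0@(4,3) p1@ESC p2@ESC p3@(4,0) -> at (3,1): 0 [-], cum=1
Step 4: p0@(4,2) p1@ESC p2@ESC p3@ESC -> at (3,1): 0 [-], cum=1
Step 5: p0@ESC p1@ESC p2@ESC p3@ESC -> at (3,1): 0 [-], cum=1
Total visits = 1

Answer: 1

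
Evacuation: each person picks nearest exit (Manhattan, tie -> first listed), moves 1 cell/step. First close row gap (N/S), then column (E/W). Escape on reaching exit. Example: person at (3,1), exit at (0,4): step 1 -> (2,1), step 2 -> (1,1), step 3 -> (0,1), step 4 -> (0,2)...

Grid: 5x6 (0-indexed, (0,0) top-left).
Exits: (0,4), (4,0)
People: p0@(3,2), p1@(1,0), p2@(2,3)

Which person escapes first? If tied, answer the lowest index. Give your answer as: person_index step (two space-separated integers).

Answer: 0 3

Derivation:
Step 1: p0:(3,2)->(4,2) | p1:(1,0)->(2,0) | p2:(2,3)->(1,3)
Step 2: p0:(4,2)->(4,1) | p1:(2,0)->(3,0) | p2:(1,3)->(0,3)
Step 3: p0:(4,1)->(4,0)->EXIT | p1:(3,0)->(4,0)->EXIT | p2:(0,3)->(0,4)->EXIT
Exit steps: [3, 3, 3]
First to escape: p0 at step 3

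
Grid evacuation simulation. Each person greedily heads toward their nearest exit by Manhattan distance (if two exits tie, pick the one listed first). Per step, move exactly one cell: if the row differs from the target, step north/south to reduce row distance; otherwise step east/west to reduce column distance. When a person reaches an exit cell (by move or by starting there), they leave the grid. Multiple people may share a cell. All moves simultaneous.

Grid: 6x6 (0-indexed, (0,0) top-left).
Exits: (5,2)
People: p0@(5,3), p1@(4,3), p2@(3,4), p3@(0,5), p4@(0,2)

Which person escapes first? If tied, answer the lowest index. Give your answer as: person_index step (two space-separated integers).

Answer: 0 1

Derivation:
Step 1: p0:(5,3)->(5,2)->EXIT | p1:(4,3)->(5,3) | p2:(3,4)->(4,4) | p3:(0,5)->(1,5) | p4:(0,2)->(1,2)
Step 2: p0:escaped | p1:(5,3)->(5,2)->EXIT | p2:(4,4)->(5,4) | p3:(1,5)->(2,5) | p4:(1,2)->(2,2)
Step 3: p0:escaped | p1:escaped | p2:(5,4)->(5,3) | p3:(2,5)->(3,5) | p4:(2,2)->(3,2)
Step 4: p0:escaped | p1:escaped | p2:(5,3)->(5,2)->EXIT | p3:(3,5)->(4,5) | p4:(3,2)->(4,2)
Step 5: p0:escaped | p1:escaped | p2:escaped | p3:(4,5)->(5,5) | p4:(4,2)->(5,2)->EXIT
Step 6: p0:escaped | p1:escaped | p2:escaped | p3:(5,5)->(5,4) | p4:escaped
Step 7: p0:escaped | p1:escaped | p2:escaped | p3:(5,4)->(5,3) | p4:escaped
Step 8: p0:escaped | p1:escaped | p2:escaped | p3:(5,3)->(5,2)->EXIT | p4:escaped
Exit steps: [1, 2, 4, 8, 5]
First to escape: p0 at step 1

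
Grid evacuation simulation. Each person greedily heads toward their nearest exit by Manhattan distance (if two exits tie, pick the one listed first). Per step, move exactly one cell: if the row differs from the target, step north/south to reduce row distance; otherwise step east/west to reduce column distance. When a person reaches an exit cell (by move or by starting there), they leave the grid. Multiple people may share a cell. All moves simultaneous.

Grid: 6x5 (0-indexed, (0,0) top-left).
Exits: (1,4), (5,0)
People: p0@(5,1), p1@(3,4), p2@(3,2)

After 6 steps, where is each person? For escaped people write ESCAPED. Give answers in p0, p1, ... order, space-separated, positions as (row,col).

Step 1: p0:(5,1)->(5,0)->EXIT | p1:(3,4)->(2,4) | p2:(3,2)->(2,2)
Step 2: p0:escaped | p1:(2,4)->(1,4)->EXIT | p2:(2,2)->(1,2)
Step 3: p0:escaped | p1:escaped | p2:(1,2)->(1,3)
Step 4: p0:escaped | p1:escaped | p2:(1,3)->(1,4)->EXIT

ESCAPED ESCAPED ESCAPED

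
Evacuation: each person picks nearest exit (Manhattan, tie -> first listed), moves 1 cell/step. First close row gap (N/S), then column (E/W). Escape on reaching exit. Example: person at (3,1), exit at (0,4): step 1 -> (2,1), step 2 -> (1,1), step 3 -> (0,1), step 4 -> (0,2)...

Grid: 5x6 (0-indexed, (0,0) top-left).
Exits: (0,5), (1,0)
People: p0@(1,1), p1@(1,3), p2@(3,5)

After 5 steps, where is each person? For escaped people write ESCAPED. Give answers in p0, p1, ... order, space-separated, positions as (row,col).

Step 1: p0:(1,1)->(1,0)->EXIT | p1:(1,3)->(0,3) | p2:(3,5)->(2,5)
Step 2: p0:escaped | p1:(0,3)->(0,4) | p2:(2,5)->(1,5)
Step 3: p0:escaped | p1:(0,4)->(0,5)->EXIT | p2:(1,5)->(0,5)->EXIT

ESCAPED ESCAPED ESCAPED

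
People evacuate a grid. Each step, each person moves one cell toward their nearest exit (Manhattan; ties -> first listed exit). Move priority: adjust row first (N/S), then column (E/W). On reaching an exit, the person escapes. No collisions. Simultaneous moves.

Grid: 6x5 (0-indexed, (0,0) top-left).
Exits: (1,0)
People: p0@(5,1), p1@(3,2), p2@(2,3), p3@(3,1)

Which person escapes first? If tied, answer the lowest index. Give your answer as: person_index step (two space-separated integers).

Answer: 3 3

Derivation:
Step 1: p0:(5,1)->(4,1) | p1:(3,2)->(2,2) | p2:(2,3)->(1,3) | p3:(3,1)->(2,1)
Step 2: p0:(4,1)->(3,1) | p1:(2,2)->(1,2) | p2:(1,3)->(1,2) | p3:(2,1)->(1,1)
Step 3: p0:(3,1)->(2,1) | p1:(1,2)->(1,1) | p2:(1,2)->(1,1) | p3:(1,1)->(1,0)->EXIT
Step 4: p0:(2,1)->(1,1) | p1:(1,1)->(1,0)->EXIT | p2:(1,1)->(1,0)->EXIT | p3:escaped
Step 5: p0:(1,1)->(1,0)->EXIT | p1:escaped | p2:escaped | p3:escaped
Exit steps: [5, 4, 4, 3]
First to escape: p3 at step 3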